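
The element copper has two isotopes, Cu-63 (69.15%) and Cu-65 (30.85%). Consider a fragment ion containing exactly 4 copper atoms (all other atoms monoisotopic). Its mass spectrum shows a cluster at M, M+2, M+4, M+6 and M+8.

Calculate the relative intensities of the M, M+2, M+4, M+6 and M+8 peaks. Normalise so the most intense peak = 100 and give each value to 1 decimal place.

56.0 : 100.0 : 66.9 : 19.9 : 2.2

Each Cu atom is independently Cu-63 (p = 0.6915) or Cu-65 (q = 0.3085); the cluster is the binomial expansion (p + q)^4.
P(M) = 0.6915^4 = 0.228649
P(M+2) = 4 × 0.6915^3 × 0.3085^1 = 0.408030
P(M+4) = 6 × 0.6915^2 × 0.3085^2 = 0.273052
P(M+6) = 4 × 0.6915^1 × 0.3085^3 = 0.081212
P(M+8) = 0.3085^4 = 0.009058
The M+2 peak is largest (0.408030); scaling to 100 gives 56.0 : 100.0 : 66.9 : 19.9 : 2.2.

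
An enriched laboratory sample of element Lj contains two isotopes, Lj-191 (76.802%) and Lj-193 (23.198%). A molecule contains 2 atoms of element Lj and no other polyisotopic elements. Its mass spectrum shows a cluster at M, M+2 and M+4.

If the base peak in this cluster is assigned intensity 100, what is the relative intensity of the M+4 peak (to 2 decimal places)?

9.12

Binomial terms of (0.76802 + 0.23198)^2: M 0.5899, M+2 0.3563, M+4 0.0538 → M is the base peak.
P(M) = C(2,0) × 0.76802^2 × 0.23198^0 = 1 × 0.58985472 × 1.0000 = 0.589855 (base)
P(M+4) = C(2,2) × 0.76802^0 × 0.23198^2 = 1 × 1.0000 × 0.05381472 = 0.053815
Relative intensity = 0.053815 / 0.589855 × 100 = 9.12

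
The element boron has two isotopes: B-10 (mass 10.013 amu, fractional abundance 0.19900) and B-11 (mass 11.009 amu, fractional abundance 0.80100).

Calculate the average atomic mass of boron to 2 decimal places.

10.81 amu

Average mass = Σ (abundance × isotope mass) = 0.19900 × 10.013 + 0.80100 × 11.009
= 1.9926 + 8.8182 = 10.8108 amu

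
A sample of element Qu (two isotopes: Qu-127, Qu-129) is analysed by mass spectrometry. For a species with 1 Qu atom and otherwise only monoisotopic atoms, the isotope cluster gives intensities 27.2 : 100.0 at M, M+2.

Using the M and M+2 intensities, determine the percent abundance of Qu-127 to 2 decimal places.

Write p for the Qu-127 fraction. I(M+2)/I(M) = [C(1,1)·p^0·(1−p)] / p^1 = 1·(1−p)/p = 100.0/27.2 = 3.6765
(1−p)/p = 3.6765/1 = 3.6765  ⇒  p = 1/(1 + 3.6765) = 0.2138
Qu-127: 21.38%, Qu-129: 78.62%.

21.38%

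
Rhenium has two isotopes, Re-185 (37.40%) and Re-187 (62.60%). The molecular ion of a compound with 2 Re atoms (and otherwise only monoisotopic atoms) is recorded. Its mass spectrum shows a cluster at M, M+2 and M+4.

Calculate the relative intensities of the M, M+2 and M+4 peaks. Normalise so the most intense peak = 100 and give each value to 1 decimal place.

Each Re atom is independently Re-185 (p = 0.3740) or Re-187 (q = 0.6260); the cluster is the binomial expansion (p + q)^2.
P(M) = 0.3740^2 = 0.139876
P(M+2) = 2 × 0.3740^1 × 0.6260^1 = 0.468248
P(M+4) = 0.6260^2 = 0.391876
The M+2 peak is largest (0.468248); scaling to 100 gives 29.9 : 100.0 : 83.7.

29.9 : 100.0 : 83.7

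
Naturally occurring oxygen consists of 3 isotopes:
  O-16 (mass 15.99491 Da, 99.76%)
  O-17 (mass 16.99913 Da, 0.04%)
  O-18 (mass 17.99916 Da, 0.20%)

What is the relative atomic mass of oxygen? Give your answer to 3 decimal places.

Ar = Σ fᵢ·mᵢ = 0.9976 × 15.99491 + 0.0004 × 16.99913 + 0.0020 × 17.99916
= 15.956522 + 0.006800 + 0.035998 = 15.999320 Da

15.999 Da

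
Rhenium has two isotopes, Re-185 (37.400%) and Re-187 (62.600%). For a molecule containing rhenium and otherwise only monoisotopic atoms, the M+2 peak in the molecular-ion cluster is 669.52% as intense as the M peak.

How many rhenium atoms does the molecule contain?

4

The M+2/M ratio from n Re atoms is n · q/p = n · 0.62600/0.37400.
n = 6.6952 × 0.37400/0.62600 = 4.00 ≈ 4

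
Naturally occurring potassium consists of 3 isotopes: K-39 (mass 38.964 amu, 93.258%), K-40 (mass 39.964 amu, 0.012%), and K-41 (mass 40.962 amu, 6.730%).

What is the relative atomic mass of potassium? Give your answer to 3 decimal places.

The abundance-weighted mean is 0.93258 × 38.964 + 0.00012 × 39.964 + 0.06730 × 40.962
= 36.3370 + 0.0048 + 2.7567 = 39.0985 amu

39.099 amu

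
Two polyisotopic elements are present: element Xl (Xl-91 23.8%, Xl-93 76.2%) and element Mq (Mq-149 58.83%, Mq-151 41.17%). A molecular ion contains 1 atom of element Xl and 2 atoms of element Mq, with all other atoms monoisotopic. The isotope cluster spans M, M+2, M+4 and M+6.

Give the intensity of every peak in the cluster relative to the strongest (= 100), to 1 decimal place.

20.1 : 92.6 : 100.0 : 31.5

Element Xl pattern (n=1): 0.2380 : 0.7620
Element Mq pattern (n=2): 0.34609689 : 0.48440622 : 0.16949689
Convolve the two distributions (both contribute in 2-u steps):
  M: 0.2380×0.34609689 = 0.082371
  M+2: 0.2380×0.48440622 + 0.7620×0.34609689 = 0.379015
  M+4: 0.2380×0.16949689 + 0.7620×0.48440622 = 0.409458
  M+6: 0.7620×0.16949689 = 0.129157
Scale to base peak (0.409458) = 100: 20.1 : 92.6 : 100.0 : 31.5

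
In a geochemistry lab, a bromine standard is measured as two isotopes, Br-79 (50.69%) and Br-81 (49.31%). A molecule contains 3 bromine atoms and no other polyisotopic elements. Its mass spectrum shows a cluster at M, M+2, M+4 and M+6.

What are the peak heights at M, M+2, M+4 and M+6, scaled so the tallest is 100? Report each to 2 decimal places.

Expanding (0.5069 + 0.4931)^3:
P(M) = 0.5069^3 = 0.130247
P(M+2) = 3 × 0.5069^2 × 0.4931^1 = 0.380103
P(M+4) = 3 × 0.5069^1 × 0.4931^2 = 0.369755
P(M+6) = 0.4931^3 = 0.119896
The M+2 peak is largest (0.380103); scaling to 100 gives 34.27 : 100.00 : 97.28 : 31.54.

34.27 : 100.00 : 97.28 : 31.54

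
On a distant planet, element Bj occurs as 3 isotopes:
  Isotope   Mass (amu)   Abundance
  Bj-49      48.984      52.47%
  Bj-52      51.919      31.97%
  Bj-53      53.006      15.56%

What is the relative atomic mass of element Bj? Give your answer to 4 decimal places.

The abundance-weighted mean is 0.5247 × 48.984 + 0.3197 × 51.919 + 0.1556 × 53.006
= 25.70190 + 16.59850 + 8.24773 = 50.54813 amu

50.5481 amu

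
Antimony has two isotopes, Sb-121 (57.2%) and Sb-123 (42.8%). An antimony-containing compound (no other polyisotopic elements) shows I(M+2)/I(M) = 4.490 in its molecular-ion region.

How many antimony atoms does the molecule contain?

The M+2/M ratio from n Sb atoms is n · q/p = n · 0.428/0.572.
n = 4.490 × 0.572/0.428 = 6.00 ≈ 6

6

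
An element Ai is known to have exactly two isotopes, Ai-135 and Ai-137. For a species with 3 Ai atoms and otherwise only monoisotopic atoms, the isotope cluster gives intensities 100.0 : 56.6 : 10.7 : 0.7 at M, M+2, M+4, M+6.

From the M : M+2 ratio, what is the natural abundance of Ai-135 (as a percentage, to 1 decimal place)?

84.1%

Let p = fractional abundance of Ai-135. I(M+2)/I(M) = [C(3,1)·p^2·(1−p)] / p^3 = 3·(1−p)/p = 56.6/100.0 = 0.5660
(1−p)/p = 0.5660/3 = 0.1887  ⇒  p = 1/(1 + 0.1887) = 0.8413
Ai-135: 84.1%, Ai-137: 15.9%.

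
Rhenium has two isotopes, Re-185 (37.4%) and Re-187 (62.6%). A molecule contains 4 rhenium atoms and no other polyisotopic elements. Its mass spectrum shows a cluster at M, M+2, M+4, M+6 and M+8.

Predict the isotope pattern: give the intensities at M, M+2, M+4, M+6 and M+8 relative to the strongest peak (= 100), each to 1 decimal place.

5.3 : 35.7 : 89.6 : 100.0 : 41.8

Expanding (0.374 + 0.626)^4:
P(M) = 0.374^4 = 0.019565
P(M+2) = 4 × 0.374^3 × 0.626^1 = 0.130993
P(M+4) = 6 × 0.374^2 × 0.626^2 = 0.328884
P(M+6) = 4 × 0.374^1 × 0.626^3 = 0.366990
P(M+8) = 0.626^4 = 0.153567
The M+6 peak is largest (0.366990); scaling to 100 gives 5.3 : 35.7 : 89.6 : 100.0 : 41.8.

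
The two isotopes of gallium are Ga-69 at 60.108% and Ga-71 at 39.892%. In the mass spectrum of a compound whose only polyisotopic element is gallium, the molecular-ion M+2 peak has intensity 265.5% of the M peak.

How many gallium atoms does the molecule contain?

4

For n independent Ga atoms, I(M+2)/I(M) = n · (abundance Ga-71) / (abundance Ga-69) = n · 0.39892/0.60108.
n = 2.655 × 0.60108/0.39892 = 4.00 ≈ 4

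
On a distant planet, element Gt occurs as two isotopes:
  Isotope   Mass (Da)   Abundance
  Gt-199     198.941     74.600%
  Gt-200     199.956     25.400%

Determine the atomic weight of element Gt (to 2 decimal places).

Ar = Σ fᵢ·mᵢ = 0.74600 × 198.941 + 0.25400 × 199.956
= 148.4100 + 50.7888 = 199.1988 Da

199.20 Da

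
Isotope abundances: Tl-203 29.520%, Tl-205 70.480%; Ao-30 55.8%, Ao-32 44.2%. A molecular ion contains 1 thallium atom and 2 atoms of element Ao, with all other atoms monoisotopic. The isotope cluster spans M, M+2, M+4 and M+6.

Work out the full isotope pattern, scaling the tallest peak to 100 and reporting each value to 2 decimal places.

Thallium pattern (n=1): 0.2952 : 0.7048
Element Ao pattern (n=2): 0.311364 : 0.493272 : 0.195364
Convolve the two distributions (both contribute in 2-u steps):
  M: 0.2952×0.311364 = 0.091915
  M+2: 0.2952×0.493272 + 0.7048×0.311364 = 0.365063
  M+4: 0.2952×0.195364 + 0.7048×0.493272 = 0.405330
  M+6: 0.7048×0.195364 = 0.137693
Scale to base peak (0.405330) = 100: 22.68 : 90.07 : 100.00 : 33.97

22.68 : 90.07 : 100.00 : 33.97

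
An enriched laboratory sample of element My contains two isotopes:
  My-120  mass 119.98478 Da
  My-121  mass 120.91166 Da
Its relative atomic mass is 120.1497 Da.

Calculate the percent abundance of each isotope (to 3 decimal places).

With x = fraction of My-120 (so My-121 is 1 − x):
119.98478·x + 120.91166·(1 − x) = 120.1497
(119.98478 − 120.91166)·x = 120.1497 − 120.91166
x = -0.76196 / -0.92688 = 0.82207 → 82.207% My-120, 17.793% My-121.

My-120: 82.207%, My-121: 17.793%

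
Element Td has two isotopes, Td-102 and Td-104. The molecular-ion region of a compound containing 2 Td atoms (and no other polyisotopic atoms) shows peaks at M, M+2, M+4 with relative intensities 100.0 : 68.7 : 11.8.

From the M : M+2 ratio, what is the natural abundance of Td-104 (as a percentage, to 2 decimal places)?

If p is the fraction of Td that is Td-102, then I(M+2)/I(M) = [C(2,1)·p^1·(1−p)] / p^2 = 2·(1−p)/p = 68.7/100.0 = 0.6870
(1−p)/p = 0.6870/2 = 0.3435  ⇒  p = 1/(1 + 0.3435) = 0.7443
Td-102: 74.43%, Td-104: 25.57%.

25.57%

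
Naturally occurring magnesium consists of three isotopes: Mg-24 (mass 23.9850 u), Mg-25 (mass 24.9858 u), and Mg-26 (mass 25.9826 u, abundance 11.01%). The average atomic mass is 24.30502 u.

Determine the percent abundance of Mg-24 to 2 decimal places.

The remaining 88.99% is split between Mg-24 (fraction x) and Mg-25 (fraction 0.8899 − x).
Substituting: 23.9850x + 24.9858(0.8899 − x) = 21.44433574
(23.9850 − 24.9858)x = -0.79052768  ⇒  x = 0.78990, y = 0.10000
Mg-24: 78.99%, Mg-25: 10.00%.

78.99%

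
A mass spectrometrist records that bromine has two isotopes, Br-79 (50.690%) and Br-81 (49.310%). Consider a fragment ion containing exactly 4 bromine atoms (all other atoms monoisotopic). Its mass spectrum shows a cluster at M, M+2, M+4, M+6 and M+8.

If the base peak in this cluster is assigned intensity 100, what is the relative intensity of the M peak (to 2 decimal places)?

17.61

Binomial terms of (0.50690 + 0.49310)^4: M 0.0660, M+2 0.2569, M+4 0.3749, M+6 0.2431, M+8 0.0591 → M+4 is the base peak.
P(M+4) = C(4,2) × 0.50690^2 × 0.49310^2 = 6 × 0.25694761 × 0.24314761 = 0.374857 (base)
P(M) = C(4,0) × 0.50690^4 × 0.49310^0 = 1 × 0.06602207 × 1.0000 = 0.066022
Relative intensity = 0.066022 / 0.374857 × 100 = 17.61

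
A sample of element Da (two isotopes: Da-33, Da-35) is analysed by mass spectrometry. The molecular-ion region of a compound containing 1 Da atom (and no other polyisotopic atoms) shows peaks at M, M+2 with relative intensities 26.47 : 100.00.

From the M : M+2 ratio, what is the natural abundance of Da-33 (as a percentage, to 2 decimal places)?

Let p = fractional abundance of Da-33. I(M+2)/I(M) = [C(1,1)·p^0·(1−p)] / p^1 = 1·(1−p)/p = 100.00/26.47 = 3.7779
(1−p)/p = 3.7779/1 = 3.7779  ⇒  p = 1/(1 + 3.7779) = 0.2093
Da-33: 20.93%, Da-35: 79.07%.

20.93%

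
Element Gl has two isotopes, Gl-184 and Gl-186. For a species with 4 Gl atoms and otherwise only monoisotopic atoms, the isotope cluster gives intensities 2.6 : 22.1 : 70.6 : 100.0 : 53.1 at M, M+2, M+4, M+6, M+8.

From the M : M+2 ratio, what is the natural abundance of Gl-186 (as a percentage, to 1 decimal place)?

68.0%

Write p for the Gl-184 fraction. I(M+2)/I(M) = [C(4,1)·p^3·(1−p)] / p^4 = 4·(1−p)/p = 22.1/2.6 = 8.5000
(1−p)/p = 8.5000/4 = 2.1250  ⇒  p = 1/(1 + 2.1250) = 0.3200
Gl-184: 32.0%, Gl-186: 68.0%.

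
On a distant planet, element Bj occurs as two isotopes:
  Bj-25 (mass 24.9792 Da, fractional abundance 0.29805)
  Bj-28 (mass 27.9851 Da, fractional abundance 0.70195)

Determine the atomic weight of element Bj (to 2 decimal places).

Ar = Σ fᵢ·mᵢ = 0.29805 × 24.9792 + 0.70195 × 27.9851
= 7.44505 + 19.64414 = 27.08919 Da

27.09 Da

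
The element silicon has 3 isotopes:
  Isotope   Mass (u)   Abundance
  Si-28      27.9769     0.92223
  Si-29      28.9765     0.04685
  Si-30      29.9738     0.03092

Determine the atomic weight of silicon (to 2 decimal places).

28.09 u

The abundance-weighted mean is 0.92223 × 27.9769 + 0.04685 × 28.9765 + 0.03092 × 29.9738
= 25.80114 + 1.35755 + 0.92679 = 28.08548 u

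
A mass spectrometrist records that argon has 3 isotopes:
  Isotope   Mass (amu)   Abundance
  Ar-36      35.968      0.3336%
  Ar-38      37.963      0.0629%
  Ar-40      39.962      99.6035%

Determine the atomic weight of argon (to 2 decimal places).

39.95 amu

Average mass = Σ (abundance × isotope mass) = 0.003336 × 35.968 + 0.000629 × 37.963 + 0.996035 × 39.962
= 0.1200 + 0.0239 + 39.8036 = 39.9475 amu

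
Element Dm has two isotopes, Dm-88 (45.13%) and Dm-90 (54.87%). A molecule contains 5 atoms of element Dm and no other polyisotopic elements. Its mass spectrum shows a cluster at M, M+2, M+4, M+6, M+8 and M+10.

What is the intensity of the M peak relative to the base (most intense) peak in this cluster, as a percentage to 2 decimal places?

Binomial terms of (0.4513 + 0.5487)^5: M 0.0187, M+2 0.1138, M+4 0.2767, M+6 0.3365, M+8 0.2045, M+10 0.0497 → M+6 is the base peak.
P(M+6) = C(5,3) × 0.4513^2 × 0.5487^3 = 10 × 0.20367169 × 0.16519804 = 0.336462 (base)
P(M) = C(5,0) × 0.4513^5 × 0.5487^0 = 1 × 0.0187209 × 1.0000 = 0.018721
Relative intensity = 0.018721 / 0.336462 × 100 = 5.56

5.56%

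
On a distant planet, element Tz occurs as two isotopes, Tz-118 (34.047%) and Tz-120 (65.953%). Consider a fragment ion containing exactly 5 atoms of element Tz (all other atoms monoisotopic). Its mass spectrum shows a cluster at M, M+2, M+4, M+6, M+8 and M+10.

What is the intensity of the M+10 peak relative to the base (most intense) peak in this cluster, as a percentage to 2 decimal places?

Binomial terms of (0.34047 + 0.65953)^5: M 0.0046, M+2 0.0443, M+4 0.1717, M+6 0.3326, M+8 0.3221, M+10 0.1248 → M+6 is the base peak.
P(M+6) = C(5,3) × 0.34047^2 × 0.65953^3 = 10 × 0.11591982 × 0.28688224 = 0.332553 (base)
P(M+10) = C(5,5) × 0.34047^0 × 0.65953^5 = 1 × 1.0000 × 0.12478799 = 0.124788
Relative intensity = 0.124788 / 0.332553 × 100 = 37.52

37.52%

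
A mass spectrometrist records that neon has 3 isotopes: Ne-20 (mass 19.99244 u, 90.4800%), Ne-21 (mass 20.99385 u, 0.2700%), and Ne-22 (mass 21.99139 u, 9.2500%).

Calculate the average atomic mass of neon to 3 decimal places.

20.180 u

Ar = Σ fᵢ·mᵢ = 0.904800 × 19.99244 + 0.002700 × 20.99385 + 0.092500 × 21.99139
= 18.089160 + 0.056683 + 2.034204 = 20.180047 u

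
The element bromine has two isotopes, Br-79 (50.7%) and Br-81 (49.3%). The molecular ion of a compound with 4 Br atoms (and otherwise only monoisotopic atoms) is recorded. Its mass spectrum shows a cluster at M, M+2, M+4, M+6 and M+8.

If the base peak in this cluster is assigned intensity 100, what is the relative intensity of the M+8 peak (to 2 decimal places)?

15.76

(0.507 + 0.493)^4 gives M 0.0661, M+2 0.2570, M+4 0.3749, M+6 0.2430, M+8 0.0591; the largest is M+4.
P(M+4) = C(4,2) × 0.507^2 × 0.493^2 = 6 × 0.257049 × 0.243049 = 0.374853 (base)
P(M+8) = C(4,4) × 0.507^0 × 0.493^4 = 1 × 1.0000 × 0.05907282 = 0.059073
Relative intensity = 0.059073 / 0.374853 × 100 = 15.76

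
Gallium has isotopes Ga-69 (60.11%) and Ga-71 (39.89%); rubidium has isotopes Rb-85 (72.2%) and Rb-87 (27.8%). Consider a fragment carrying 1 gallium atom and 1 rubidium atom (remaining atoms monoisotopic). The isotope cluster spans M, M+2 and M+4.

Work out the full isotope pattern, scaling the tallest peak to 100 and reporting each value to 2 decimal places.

95.36 : 100.00 : 24.37

Gallium pattern (n=1): 0.6011 : 0.3989
Rubidium pattern (n=1): 0.7220 : 0.2780
Convolve the two distributions (both contribute in 2-u steps):
  M: 0.6011×0.7220 = 0.433994
  M+2: 0.6011×0.2780 + 0.3989×0.7220 = 0.455112
  M+4: 0.3989×0.2780 = 0.110894
Scale to base peak (0.455112) = 100: 95.36 : 100.00 : 24.37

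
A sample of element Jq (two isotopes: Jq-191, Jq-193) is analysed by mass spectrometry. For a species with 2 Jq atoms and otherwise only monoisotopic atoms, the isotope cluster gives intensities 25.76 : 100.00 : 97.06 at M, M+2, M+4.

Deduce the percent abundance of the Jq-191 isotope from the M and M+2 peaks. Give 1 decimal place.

Let p = fractional abundance of Jq-191. I(M+2)/I(M) = [C(2,1)·p^1·(1−p)] / p^2 = 2·(1−p)/p = 100.00/25.76 = 3.8820
(1−p)/p = 3.8820/2 = 1.9410  ⇒  p = 1/(1 + 1.9410) = 0.3400
Jq-191: 34.0%, Jq-193: 66.0%.

34.0%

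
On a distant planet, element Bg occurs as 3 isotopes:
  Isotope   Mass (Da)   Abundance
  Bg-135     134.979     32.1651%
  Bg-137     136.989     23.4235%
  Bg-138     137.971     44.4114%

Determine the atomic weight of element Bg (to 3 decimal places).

136.779 Da

Weight each isotope mass by its fractional abundance: 0.321651 × 134.979 + 0.234235 × 136.989 + 0.444114 × 137.971
= 43.4161 + 32.0876 + 61.2749 = 136.7786 Da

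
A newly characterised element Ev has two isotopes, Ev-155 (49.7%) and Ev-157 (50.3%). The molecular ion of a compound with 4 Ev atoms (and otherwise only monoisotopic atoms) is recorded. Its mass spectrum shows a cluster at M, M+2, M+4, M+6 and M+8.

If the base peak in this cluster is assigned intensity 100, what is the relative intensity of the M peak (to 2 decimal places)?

Term probabilities: M 0.0610, M+2 0.2470, M+4 0.3750, M+6 0.2530, M+8 0.0640. Base peak = M+4.
P(M+4) = C(4,2) × 0.497^2 × 0.503^2 = 6 × 0.247009 × 0.253009 = 0.374973 (base)
P(M) = C(4,0) × 0.497^4 × 0.503^0 = 1 × 0.06101345 × 1.0000 = 0.061013
Relative intensity = 0.061013 / 0.374973 × 100 = 16.27

16.27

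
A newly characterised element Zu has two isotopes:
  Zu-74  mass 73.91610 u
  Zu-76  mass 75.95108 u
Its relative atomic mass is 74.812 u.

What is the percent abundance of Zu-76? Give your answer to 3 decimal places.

Writing the weighted mean with unknown fraction x of Zu-74:
73.91610·x + 75.95108·(1 − x) = 74.812
(73.91610 − 75.95108)·x = 74.812 − 75.95108
x = -1.13908 / -2.03498 = 0.55975 → 55.975% Zu-74, 44.025% Zu-76.

44.025%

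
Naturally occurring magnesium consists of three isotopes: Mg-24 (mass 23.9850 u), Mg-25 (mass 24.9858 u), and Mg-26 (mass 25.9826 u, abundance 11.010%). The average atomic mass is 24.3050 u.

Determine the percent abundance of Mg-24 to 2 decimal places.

The remaining 88.990% is split between Mg-24 (fraction x) and Mg-25 (fraction 0.88990 − x).
Substituting: 23.9850x + 24.9858(0.88990 − x) = 21.44431574
(23.9850 − 24.9858)x = -0.79054768  ⇒  x = 0.78992, y = 0.09998
Mg-24: 78.99%, Mg-25: 10.00%.

78.99%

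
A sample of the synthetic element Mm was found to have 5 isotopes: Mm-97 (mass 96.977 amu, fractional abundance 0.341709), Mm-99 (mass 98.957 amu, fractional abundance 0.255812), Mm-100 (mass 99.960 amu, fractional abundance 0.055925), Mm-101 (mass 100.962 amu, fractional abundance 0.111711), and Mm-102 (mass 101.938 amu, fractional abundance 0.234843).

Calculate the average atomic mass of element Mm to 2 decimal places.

99.26 amu

Ar = Σ fᵢ·mᵢ = 0.341709 × 96.977 + 0.255812 × 98.957 + 0.055925 × 99.960 + 0.111711 × 100.962 + 0.234843 × 101.938
= 33.1379 + 25.3144 + 5.5903 + 11.2786 + 23.9394 = 99.2606 amu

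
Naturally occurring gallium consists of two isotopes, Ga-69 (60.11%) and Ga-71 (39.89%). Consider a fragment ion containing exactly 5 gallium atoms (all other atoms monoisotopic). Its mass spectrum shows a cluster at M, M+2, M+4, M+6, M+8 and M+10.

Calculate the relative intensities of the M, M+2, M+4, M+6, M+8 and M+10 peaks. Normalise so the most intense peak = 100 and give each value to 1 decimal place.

Expanding (0.6011 + 0.3989)^5:
P(M) = 0.6011^5 = 0.078475
P(M+2) = 5 × 0.6011^4 × 0.3989^1 = 0.260388
P(M+4) = 10 × 0.6011^3 × 0.3989^2 = 0.345596
P(M+6) = 10 × 0.6011^2 × 0.3989^3 = 0.229343
P(M+8) = 5 × 0.6011^1 × 0.3989^4 = 0.076098
P(M+10) = 0.3989^5 = 0.010100
The M+4 peak is largest (0.345596); scaling to 100 gives 22.7 : 75.3 : 100.0 : 66.4 : 22.0 : 2.9.

22.7 : 75.3 : 100.0 : 66.4 : 22.0 : 2.9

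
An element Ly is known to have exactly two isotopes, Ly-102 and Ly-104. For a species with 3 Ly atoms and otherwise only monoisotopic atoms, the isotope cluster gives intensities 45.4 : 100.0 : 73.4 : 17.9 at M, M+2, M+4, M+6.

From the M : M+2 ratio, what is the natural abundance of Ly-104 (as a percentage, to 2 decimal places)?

42.34%

Write p for the Ly-102 fraction. I(M+2)/I(M) = [C(3,1)·p^2·(1−p)] / p^3 = 3·(1−p)/p = 100.0/45.4 = 2.2026
(1−p)/p = 2.2026/3 = 0.7342  ⇒  p = 1/(1 + 0.7342) = 0.5766
Ly-102: 57.66%, Ly-104: 42.34%.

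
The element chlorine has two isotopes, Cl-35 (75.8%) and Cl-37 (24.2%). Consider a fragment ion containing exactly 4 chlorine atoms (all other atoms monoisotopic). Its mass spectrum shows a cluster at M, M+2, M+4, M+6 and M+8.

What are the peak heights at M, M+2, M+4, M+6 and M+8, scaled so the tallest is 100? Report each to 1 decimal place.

The 4 Cl atoms are independent, so intensities follow the terms of (0.758 + 0.242)^4.
P(M) = 0.758^4 = 0.330124
P(M+2) = 4 × 0.758^3 × 0.242^1 = 0.421583
P(M+4) = 6 × 0.758^2 × 0.242^2 = 0.201893
P(M+6) = 4 × 0.758^1 × 0.242^3 = 0.042971
P(M+8) = 0.242^4 = 0.003430
The M+2 peak is largest (0.421583); scaling to 100 gives 78.3 : 100.0 : 47.9 : 10.2 : 0.8.

78.3 : 100.0 : 47.9 : 10.2 : 0.8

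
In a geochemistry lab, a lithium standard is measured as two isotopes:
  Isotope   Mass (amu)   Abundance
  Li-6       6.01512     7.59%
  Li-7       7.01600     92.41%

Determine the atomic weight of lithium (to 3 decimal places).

6.940 amu

Ar = Σ fᵢ·mᵢ = 0.0759 × 6.01512 + 0.9241 × 7.01600
= 0.456548 + 6.483486 = 6.940034 amu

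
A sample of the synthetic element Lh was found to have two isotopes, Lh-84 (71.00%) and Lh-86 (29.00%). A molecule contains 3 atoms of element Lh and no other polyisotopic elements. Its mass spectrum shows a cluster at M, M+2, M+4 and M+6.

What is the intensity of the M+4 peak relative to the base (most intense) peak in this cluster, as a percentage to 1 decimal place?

(0.7100 + 0.2900)^3 gives M 0.3579, M+2 0.4386, M+4 0.1791, M+6 0.0244; the largest is M+2.
P(M+2) = C(3,1) × 0.7100^2 × 0.2900^1 = 3 × 0.5041 × 0.2900 = 0.438567 (base)
P(M+4) = C(3,2) × 0.7100^1 × 0.2900^2 = 3 × 0.7100 × 0.0841 = 0.179133
Relative intensity = 0.179133 / 0.438567 × 100 = 40.8

40.8%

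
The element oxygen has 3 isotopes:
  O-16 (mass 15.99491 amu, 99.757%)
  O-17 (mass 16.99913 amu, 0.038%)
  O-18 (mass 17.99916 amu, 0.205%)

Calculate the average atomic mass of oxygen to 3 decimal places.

15.999 amu

Average mass = Σ (abundance × isotope mass) = 0.99757 × 15.99491 + 0.00038 × 16.99913 + 0.00205 × 17.99916
= 15.956042 + 0.006460 + 0.036898 = 15.999400 amu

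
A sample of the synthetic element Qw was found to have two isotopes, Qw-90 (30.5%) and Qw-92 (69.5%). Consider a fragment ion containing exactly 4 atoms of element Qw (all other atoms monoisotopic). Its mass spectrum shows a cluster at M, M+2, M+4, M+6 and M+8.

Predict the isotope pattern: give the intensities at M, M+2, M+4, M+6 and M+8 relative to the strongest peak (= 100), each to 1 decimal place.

2.1 : 19.3 : 65.8 : 100.0 : 57.0

Expanding (0.305 + 0.695)^4:
P(M) = 0.305^4 = 0.008654
P(M+2) = 4 × 0.305^3 × 0.695^1 = 0.078876
P(M+4) = 6 × 0.305^2 × 0.695^2 = 0.269600
P(M+6) = 4 × 0.305^1 × 0.695^3 = 0.409557
P(M+8) = 0.695^4 = 0.233313
The M+6 peak is largest (0.409557); scaling to 100 gives 2.1 : 19.3 : 65.8 : 100.0 : 57.0.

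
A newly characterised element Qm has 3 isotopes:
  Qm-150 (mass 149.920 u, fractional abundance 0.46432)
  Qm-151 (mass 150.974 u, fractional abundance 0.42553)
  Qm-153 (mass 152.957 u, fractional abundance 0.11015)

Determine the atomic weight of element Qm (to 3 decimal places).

The abundance-weighted mean is 0.46432 × 149.920 + 0.42553 × 150.974 + 0.11015 × 152.957
= 69.6109 + 64.2440 + 16.8482 = 150.7031 u

150.703 u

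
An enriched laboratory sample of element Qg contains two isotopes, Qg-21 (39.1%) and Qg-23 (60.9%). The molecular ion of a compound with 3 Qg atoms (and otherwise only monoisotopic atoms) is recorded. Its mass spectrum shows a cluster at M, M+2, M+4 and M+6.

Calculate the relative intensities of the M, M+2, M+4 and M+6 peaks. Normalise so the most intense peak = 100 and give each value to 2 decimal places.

Each Qg atom is independently Qg-21 (p = 0.391) or Qg-23 (q = 0.609); the cluster is the binomial expansion (p + q)^3.
P(M) = 0.391^3 = 0.059776
P(M+2) = 3 × 0.391^2 × 0.609^1 = 0.279314
P(M+4) = 3 × 0.391^1 × 0.609^2 = 0.435043
P(M+6) = 0.609^3 = 0.225867
The M+4 peak is largest (0.435043); scaling to 100 gives 13.74 : 64.20 : 100.00 : 51.92.

13.74 : 64.20 : 100.00 : 51.92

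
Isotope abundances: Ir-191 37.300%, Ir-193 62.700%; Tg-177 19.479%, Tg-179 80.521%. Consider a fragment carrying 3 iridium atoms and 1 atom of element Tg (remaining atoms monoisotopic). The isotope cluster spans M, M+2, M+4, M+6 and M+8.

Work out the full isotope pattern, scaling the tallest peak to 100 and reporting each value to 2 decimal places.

2.51 : 23.06 : 73.69 : 100.00 : 49.34

Iridium pattern (n=3): 0.05189512 : 0.26170165 : 0.43991135 : 0.24649188
Element Tg pattern (n=1): 0.19479 : 0.80521
Convolve the two distributions (both contribute in 2-u steps):
  M: 0.05189512×0.19479 = 0.010109
  M+2: 0.05189512×0.80521 + 0.26170165×0.19479 = 0.092763
  M+4: 0.26170165×0.80521 + 0.43991135×0.19479 = 0.296415
  M+6: 0.43991135×0.80521 + 0.24649188×0.19479 = 0.402235
  M+8: 0.24649188×0.80521 = 0.198478
Scale to base peak (0.402235) = 100: 2.51 : 23.06 : 73.69 : 100.00 : 49.34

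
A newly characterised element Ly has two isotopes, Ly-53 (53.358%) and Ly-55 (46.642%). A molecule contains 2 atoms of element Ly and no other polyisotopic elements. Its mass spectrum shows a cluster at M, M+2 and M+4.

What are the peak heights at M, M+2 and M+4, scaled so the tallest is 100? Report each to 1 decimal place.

Expanding (0.53358 + 0.46642)^2:
P(M) = 0.53358^2 = 0.284708
P(M+2) = 2 × 0.53358^1 × 0.46642^1 = 0.497745
P(M+4) = 0.46642^2 = 0.217548
The M+2 peak is largest (0.497745); scaling to 100 gives 57.2 : 100.0 : 43.7.

57.2 : 100.0 : 43.7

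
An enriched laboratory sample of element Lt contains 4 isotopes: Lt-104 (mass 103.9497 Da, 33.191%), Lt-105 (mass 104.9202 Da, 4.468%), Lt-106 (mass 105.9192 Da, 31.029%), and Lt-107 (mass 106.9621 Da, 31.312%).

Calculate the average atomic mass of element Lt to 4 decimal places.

Average mass = Σ (abundance × isotope mass) = 0.33191 × 103.9497 + 0.04468 × 104.9202 + 0.31029 × 105.9192 + 0.31312 × 106.9621
= 34.50194 + 4.68783 + 32.86567 + 33.49197 = 105.54741 Da

105.5474 Da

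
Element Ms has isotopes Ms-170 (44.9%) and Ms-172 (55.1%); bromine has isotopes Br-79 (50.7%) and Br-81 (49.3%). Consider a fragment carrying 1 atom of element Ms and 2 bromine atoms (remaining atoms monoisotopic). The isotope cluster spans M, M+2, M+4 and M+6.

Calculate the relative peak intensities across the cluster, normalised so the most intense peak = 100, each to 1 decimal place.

Element Ms pattern (n=1): 0.4490 : 0.5510
Bromine pattern (n=2): 0.257049 : 0.499902 : 0.243049
Convolve the two distributions (both contribute in 2-u steps):
  M: 0.4490×0.257049 = 0.115415
  M+2: 0.4490×0.499902 + 0.5510×0.257049 = 0.366090
  M+4: 0.4490×0.243049 + 0.5510×0.499902 = 0.384575
  M+6: 0.5510×0.243049 = 0.133920
Scale to base peak (0.384575) = 100: 30.0 : 95.2 : 100.0 : 34.8

30.0 : 95.2 : 100.0 : 34.8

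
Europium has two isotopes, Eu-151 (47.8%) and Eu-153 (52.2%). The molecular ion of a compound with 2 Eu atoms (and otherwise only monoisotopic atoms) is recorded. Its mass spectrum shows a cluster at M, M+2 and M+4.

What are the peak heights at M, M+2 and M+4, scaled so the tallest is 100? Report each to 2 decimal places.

45.79 : 100.00 : 54.60

Expanding (0.478 + 0.522)^2:
P(M) = 0.478^2 = 0.228484
P(M+2) = 2 × 0.478^1 × 0.522^1 = 0.499032
P(M+4) = 0.522^2 = 0.272484
The M+2 peak is largest (0.499032); scaling to 100 gives 45.79 : 100.00 : 54.60.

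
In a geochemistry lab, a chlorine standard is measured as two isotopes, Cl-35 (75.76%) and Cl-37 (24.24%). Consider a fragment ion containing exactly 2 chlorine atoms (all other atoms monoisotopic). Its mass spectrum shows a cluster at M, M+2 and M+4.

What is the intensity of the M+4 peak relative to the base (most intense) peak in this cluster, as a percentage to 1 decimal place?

Binomial terms of (0.7576 + 0.2424)^2: M 0.5740, M+2 0.3673, M+4 0.0588 → M is the base peak.
P(M) = C(2,0) × 0.7576^2 × 0.2424^0 = 1 × 0.57395776 × 1.0000 = 0.573958 (base)
P(M+4) = C(2,2) × 0.7576^0 × 0.2424^2 = 1 × 1.0000 × 0.05875776 = 0.058758
Relative intensity = 0.058758 / 0.573958 × 100 = 10.2

10.2%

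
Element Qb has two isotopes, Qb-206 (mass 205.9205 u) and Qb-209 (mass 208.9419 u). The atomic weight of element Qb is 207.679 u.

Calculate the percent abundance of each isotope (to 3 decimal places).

Qb-206: 41.799%, Qb-209: 58.201%

With x = fraction of Qb-206 (so Qb-209 is 1 − x):
205.9205·x + 208.9419·(1 − x) = 207.679
(205.9205 − 208.9419)·x = 207.679 − 208.9419
x = -1.2629 / -3.0214 = 0.41799 → 41.799% Qb-206, 58.201% Qb-209.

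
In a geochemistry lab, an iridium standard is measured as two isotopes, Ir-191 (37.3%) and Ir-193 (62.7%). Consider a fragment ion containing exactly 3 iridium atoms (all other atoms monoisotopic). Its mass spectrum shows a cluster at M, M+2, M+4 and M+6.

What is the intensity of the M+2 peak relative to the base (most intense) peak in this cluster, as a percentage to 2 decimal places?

(0.373 + 0.627)^3 gives M 0.0519, M+2 0.2617, M+4 0.4399, M+6 0.2465; the largest is M+4.
P(M+4) = C(3,2) × 0.373^1 × 0.627^2 = 3 × 0.3730 × 0.393129 = 0.439911 (base)
P(M+2) = C(3,1) × 0.373^2 × 0.627^1 = 3 × 0.139129 × 0.6270 = 0.261702
Relative intensity = 0.261702 / 0.439911 × 100 = 59.49

59.49%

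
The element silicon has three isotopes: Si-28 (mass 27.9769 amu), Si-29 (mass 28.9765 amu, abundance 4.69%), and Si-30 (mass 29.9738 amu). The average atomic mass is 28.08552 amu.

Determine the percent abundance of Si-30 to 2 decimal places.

3.09%

Let x and y be the fractions of Si-28 and Si-30. Then x + y = 1 − 0.0469 = 0.9531 and 27.9769x + 29.9738y = 28.08552 − 0.0469×28.9765 = 26.72652215.
Substituting: 27.9769x + 29.9738(0.9531 − x) = 26.72652215
(27.9769 − 29.9738)x = -1.84150663  ⇒  x = 0.92218, y = 0.03092
Si-28: 92.22%, Si-30: 3.09%.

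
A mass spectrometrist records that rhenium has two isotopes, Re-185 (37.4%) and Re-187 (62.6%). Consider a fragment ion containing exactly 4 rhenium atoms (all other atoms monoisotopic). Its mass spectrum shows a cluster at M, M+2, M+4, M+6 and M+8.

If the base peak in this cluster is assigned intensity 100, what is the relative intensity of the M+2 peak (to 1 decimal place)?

35.7

(0.374 + 0.626)^4 gives M 0.0196, M+2 0.1310, M+4 0.3289, M+6 0.3670, M+8 0.1536; the largest is M+6.
P(M+6) = C(4,3) × 0.374^1 × 0.626^3 = 4 × 0.3740 × 0.24531438 = 0.366990 (base)
P(M+2) = C(4,1) × 0.374^3 × 0.626^1 = 4 × 0.05231362 × 0.6260 = 0.130993
Relative intensity = 0.130993 / 0.366990 × 100 = 35.7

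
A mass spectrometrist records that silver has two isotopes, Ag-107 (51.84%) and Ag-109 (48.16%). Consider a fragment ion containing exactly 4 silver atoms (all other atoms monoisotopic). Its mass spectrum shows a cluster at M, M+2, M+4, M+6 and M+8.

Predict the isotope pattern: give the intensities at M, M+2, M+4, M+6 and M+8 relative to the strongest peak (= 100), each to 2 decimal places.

19.31 : 71.76 : 100.00 : 61.93 : 14.38

The 4 Ag atoms are independent, so intensities follow the terms of (0.5184 + 0.4816)^4.
P(M) = 0.5184^4 = 0.072220
P(M+2) = 4 × 0.5184^3 × 0.4816^1 = 0.268375
P(M+4) = 6 × 0.5184^2 × 0.4816^2 = 0.373985
P(M+6) = 4 × 0.5184^1 × 0.4816^3 = 0.231624
P(M+8) = 0.4816^4 = 0.053795
The M+4 peak is largest (0.373985); scaling to 100 gives 19.31 : 71.76 : 100.00 : 61.93 : 14.38.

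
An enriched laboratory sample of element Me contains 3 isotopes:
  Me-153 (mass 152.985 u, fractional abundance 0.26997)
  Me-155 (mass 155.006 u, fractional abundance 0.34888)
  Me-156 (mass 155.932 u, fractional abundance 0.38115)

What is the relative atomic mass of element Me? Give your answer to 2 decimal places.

Average mass = Σ (abundance × isotope mass) = 0.26997 × 152.985 + 0.34888 × 155.006 + 0.38115 × 155.932
= 41.3014 + 54.0785 + 59.4335 = 154.8134 u

154.81 u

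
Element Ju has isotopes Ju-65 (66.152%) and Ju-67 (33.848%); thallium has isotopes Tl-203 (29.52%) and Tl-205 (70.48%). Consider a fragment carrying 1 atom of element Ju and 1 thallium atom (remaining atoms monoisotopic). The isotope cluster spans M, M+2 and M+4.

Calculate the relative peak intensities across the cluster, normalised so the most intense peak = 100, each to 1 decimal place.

Element Ju pattern (n=1): 0.66152 : 0.33848
Thallium pattern (n=1): 0.2952 : 0.7048
Convolve the two distributions (both contribute in 2-u steps):
  M: 0.66152×0.2952 = 0.195281
  M+2: 0.66152×0.7048 + 0.33848×0.2952 = 0.566159
  M+4: 0.33848×0.7048 = 0.238561
Scale to base peak (0.566159) = 100: 34.5 : 100.0 : 42.1

34.5 : 100.0 : 42.1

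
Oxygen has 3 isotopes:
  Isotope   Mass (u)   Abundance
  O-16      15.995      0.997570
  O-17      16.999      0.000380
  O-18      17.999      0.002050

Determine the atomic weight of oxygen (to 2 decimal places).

Ar = Σ fᵢ·mᵢ = 0.997570 × 15.995 + 0.000380 × 16.999 + 0.002050 × 17.999
= 15.9561 + 0.0065 + 0.0369 = 15.9995 u

16.00 u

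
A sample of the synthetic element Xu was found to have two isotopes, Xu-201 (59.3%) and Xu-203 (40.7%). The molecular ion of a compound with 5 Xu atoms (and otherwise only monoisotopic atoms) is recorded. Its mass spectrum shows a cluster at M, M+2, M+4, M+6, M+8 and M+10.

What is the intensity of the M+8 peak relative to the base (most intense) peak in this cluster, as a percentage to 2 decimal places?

Term probabilities: M 0.0733, M+2 0.2516, M+4 0.3454, M+6 0.2371, M+8 0.0814, M+10 0.0112. Base peak = M+4.
P(M+4) = C(5,2) × 0.593^3 × 0.407^2 = 10 × 0.20852786 × 0.165649 = 0.345424 (base)
P(M+8) = C(5,4) × 0.593^1 × 0.407^4 = 5 × 0.5930 × 0.02743959 = 0.081358
Relative intensity = 0.081358 / 0.345424 × 100 = 23.55

23.55%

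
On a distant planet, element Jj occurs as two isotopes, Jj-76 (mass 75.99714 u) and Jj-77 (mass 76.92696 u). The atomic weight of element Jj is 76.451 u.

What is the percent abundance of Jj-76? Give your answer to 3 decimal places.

Let x be the fractional abundance of Jj-76; then Jj-77 has abundance 1 − x.
75.99714·x + 76.92696·(1 − x) = 76.451
(75.99714 − 76.92696)·x = 76.451 − 76.92696
x = -0.47596 / -0.92982 = 0.51188 → 51.188% Jj-76, 48.812% Jj-77.

51.188%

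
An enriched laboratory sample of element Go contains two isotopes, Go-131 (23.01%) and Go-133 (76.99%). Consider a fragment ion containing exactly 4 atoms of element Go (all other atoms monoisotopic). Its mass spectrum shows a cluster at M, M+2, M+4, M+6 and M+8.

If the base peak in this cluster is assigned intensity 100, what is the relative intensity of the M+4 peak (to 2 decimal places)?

Term probabilities: M 0.0028, M+2 0.0375, M+4 0.1883, M+6 0.4200, M+8 0.3513. Base peak = M+6.
P(M+6) = C(4,3) × 0.2301^1 × 0.7699^3 = 4 × 0.2301 × 0.45635515 = 0.420029 (base)
P(M+4) = C(4,2) × 0.2301^2 × 0.7699^2 = 6 × 0.05294601 × 0.59274601 = 0.188301
Relative intensity = 0.188301 / 0.420029 × 100 = 44.83

44.83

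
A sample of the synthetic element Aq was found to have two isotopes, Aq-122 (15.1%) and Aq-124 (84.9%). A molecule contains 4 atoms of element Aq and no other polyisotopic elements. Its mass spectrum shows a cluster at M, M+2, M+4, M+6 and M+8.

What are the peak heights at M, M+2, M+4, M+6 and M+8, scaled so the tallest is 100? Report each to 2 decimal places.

0.10 : 2.25 : 18.98 : 71.14 : 100.00

Each Aq atom is independently Aq-122 (p = 0.151) or Aq-124 (q = 0.849); the cluster is the binomial expansion (p + q)^4.
P(M) = 0.151^4 = 0.000520
P(M+2) = 4 × 0.151^3 × 0.849^1 = 0.011692
P(M+4) = 6 × 0.151^2 × 0.849^2 = 0.098610
P(M+6) = 4 × 0.151^1 × 0.849^3 = 0.369624
P(M+8) = 0.849^4 = 0.519554
The M+8 peak is largest (0.519554); scaling to 100 gives 0.10 : 2.25 : 18.98 : 71.14 : 100.00.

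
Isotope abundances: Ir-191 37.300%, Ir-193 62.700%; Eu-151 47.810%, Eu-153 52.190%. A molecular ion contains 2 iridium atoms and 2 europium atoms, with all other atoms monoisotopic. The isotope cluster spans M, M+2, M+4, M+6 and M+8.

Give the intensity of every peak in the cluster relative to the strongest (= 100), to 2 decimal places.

Iridium pattern (n=2): 0.139129 : 0.467742 : 0.393129
Europium pattern (n=2): 0.22857961 : 0.49904078 : 0.27237961
Convolve the two distributions (both contribute in 2-u steps):
  M: 0.139129×0.22857961 = 0.031802
  M+2: 0.139129×0.49904078 + 0.467742×0.22857961 = 0.176347
  M+4: 0.139129×0.27237961 + 0.467742×0.49904078 + 0.393129×0.22857961 = 0.361180
  M+6: 0.467742×0.27237961 + 0.393129×0.49904078 = 0.323591
  M+8: 0.393129×0.27237961 = 0.107080
Scale to base peak (0.361180) = 100: 8.81 : 48.83 : 100.00 : 89.59 : 29.65

8.81 : 48.83 : 100.00 : 89.59 : 29.65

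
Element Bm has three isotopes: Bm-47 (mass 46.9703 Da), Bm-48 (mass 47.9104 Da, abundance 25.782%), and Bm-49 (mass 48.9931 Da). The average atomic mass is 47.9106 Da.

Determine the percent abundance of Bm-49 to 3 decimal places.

34.503%

Let x and y be the fractions of Bm-47 and Bm-49. Then x + y = 1 − 0.25782 = 0.74218 and 46.9703x + 48.9931y = 47.9106 − 0.25782×47.9104 = 35.558340672.
Substituting: 46.9703x + 48.9931(0.74218 − x) = 35.558340672
(46.9703 − 48.9931)x = -0.803358286  ⇒  x = 0.39715, y = 0.34503
Bm-47: 39.715%, Bm-49: 34.503%.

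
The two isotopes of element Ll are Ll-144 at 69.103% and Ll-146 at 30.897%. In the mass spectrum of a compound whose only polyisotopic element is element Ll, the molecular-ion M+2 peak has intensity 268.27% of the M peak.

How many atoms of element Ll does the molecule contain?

6

For n independent Ll atoms, I(M+2)/I(M) = n · (abundance Ll-146) / (abundance Ll-144) = n · 0.30897/0.69103.
n = 2.6827 × 0.69103/0.30897 = 6.00 ≈ 6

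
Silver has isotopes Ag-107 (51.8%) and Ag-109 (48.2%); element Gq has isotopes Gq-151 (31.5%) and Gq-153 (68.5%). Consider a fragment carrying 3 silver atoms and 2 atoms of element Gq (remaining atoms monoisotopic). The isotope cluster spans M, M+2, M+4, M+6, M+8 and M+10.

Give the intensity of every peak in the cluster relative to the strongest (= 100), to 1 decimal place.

4.0 : 28.2 : 76.9 : 100.0 : 62.4 : 15.1

Silver pattern (n=3): 0.13899183 : 0.3879965 : 0.3610315 : 0.11198017
Element Gq pattern (n=2): 0.099225 : 0.43155 : 0.469225
Convolve the two distributions (both contribute in 2-u steps):
  M: 0.13899183×0.099225 = 0.013791
  M+2: 0.13899183×0.43155 + 0.3879965×0.099225 = 0.098481
  M+4: 0.13899183×0.469225 + 0.3879965×0.43155 + 0.3610315×0.099225 = 0.268482
  M+6: 0.3879965×0.469225 + 0.3610315×0.43155 + 0.11198017×0.099225 = 0.348972
  M+8: 0.3610315×0.469225 + 0.11198017×0.43155 = 0.217730
  M+10: 0.11198017×0.469225 = 0.052544
Scale to base peak (0.348972) = 100: 4.0 : 28.2 : 76.9 : 100.0 : 62.4 : 15.1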